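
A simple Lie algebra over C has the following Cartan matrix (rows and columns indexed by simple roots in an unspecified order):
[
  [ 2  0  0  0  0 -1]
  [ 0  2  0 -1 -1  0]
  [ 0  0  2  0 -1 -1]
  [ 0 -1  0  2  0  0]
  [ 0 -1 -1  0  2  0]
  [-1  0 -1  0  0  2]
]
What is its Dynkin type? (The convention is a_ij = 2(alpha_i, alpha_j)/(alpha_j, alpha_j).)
The matrix has rank 6 with 2's on the diagonal. Reading the off-diagonal entries as Dynkin edges (a single edge where a_ij = a_ji = -1; a double or triple edge where a_ij * a_ji = 2 or 3), the diagram is a chain of 6 nodes with single edges (A_6). One simple-root ordering that puts it in standard form is (alpha_1, alpha_6, alpha_3, alpha_5, alpha_2, alpha_4). So the algebra is type A_6, i.e. sl(7).

A_6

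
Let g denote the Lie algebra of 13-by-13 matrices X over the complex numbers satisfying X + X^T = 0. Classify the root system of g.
This is so(13) with 13 odd, which has dimension 13(13-1)/2 = 78 and rank (13-1)/2 = 6. In the classification of classical Lie algebras, the orthogonal algebra so(2n+1) in an odd number of variables has type B_n; here n = 6, so the Dynkin diagram is a chain of 6 nodes with a double edge at one end; the terminal node there is the unique short simple root (B_6). Hence the type is B_6.

B_6 (so(13))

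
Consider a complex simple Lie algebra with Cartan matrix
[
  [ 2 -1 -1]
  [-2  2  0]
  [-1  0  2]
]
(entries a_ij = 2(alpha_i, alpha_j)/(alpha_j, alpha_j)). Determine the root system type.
The matrix has rank 3 with 2's on the diagonal. Reading the off-diagonal entries as Dynkin edges (a single edge where a_ij = a_ji = -1; a double or triple edge where a_ij * a_ji = 2 or 3), the diagram is a chain of 3 nodes with a double edge at one end; the terminal node there is the unique long simple root (C_3). One simple-root ordering that puts it in standard form is (alpha_3, alpha_1, alpha_2). So the algebra is type C_3, i.e. sp(6).

C3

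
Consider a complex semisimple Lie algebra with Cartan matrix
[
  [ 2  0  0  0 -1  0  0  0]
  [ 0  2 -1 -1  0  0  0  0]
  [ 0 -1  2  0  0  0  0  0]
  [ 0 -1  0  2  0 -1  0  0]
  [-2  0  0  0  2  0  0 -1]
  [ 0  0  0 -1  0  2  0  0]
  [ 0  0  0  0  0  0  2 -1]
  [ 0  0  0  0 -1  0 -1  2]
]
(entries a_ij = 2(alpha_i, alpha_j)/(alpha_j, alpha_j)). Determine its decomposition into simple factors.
A_4 + B_4

The diagram associated to this matrix has two connected components: the simple roots {alpha_2, alpha_3, alpha_4, alpha_6} form a chain of 4 nodes with single edges (A_4), and {alpha_1, alpha_5, alpha_7, alpha_8} form a chain of 4 nodes with a double edge at one end; the terminal node there is the unique short simple root (B_4). A semisimple Lie algebra decomposes uniquely as the direct sum of simple ideals, one per connected component of its Dynkin diagram, so g ≅ A_4 ⊕ B_4 (dimension 24 + 36 = 60).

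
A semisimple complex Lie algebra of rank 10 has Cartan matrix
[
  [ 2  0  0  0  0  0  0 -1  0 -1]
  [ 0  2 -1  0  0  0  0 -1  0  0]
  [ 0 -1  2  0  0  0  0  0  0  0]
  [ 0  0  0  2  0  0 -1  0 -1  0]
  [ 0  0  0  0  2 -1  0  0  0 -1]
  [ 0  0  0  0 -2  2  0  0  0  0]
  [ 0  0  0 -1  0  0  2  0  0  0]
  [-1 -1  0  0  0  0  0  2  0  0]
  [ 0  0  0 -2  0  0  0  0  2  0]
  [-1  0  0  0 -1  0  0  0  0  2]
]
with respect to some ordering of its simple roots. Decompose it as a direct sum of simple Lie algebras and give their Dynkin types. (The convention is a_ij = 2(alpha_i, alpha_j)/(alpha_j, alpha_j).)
The diagram associated to this matrix has two connected components: the simple roots {alpha_4, alpha_7, alpha_9} form a chain of 3 nodes with a double edge at one end; the terminal node there is the unique long simple root (C_3), and {alpha_1, alpha_2, alpha_3, alpha_5, alpha_6, alpha_8, alpha_10} form a chain of 7 nodes with a double edge at one end; the terminal node there is the unique long simple root (C_7). A semisimple Lie algebra decomposes uniquely as the direct sum of simple ideals, one per connected component of its Dynkin diagram, so g ≅ C_3 ⊕ C_7 (dimension 21 + 105 = 126).

C3 ⊕ C7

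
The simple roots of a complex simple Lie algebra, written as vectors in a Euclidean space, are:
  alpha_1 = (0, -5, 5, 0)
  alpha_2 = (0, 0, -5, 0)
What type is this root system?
Compute the Cartan integers a_ij = 2(alpha_i, alpha_j)/(alpha_j, alpha_j); the resulting 2x2 Cartan matrix is
[[2, -2], [-1, 2]].
The roots have two lengths (squared-length ratio 2:1); the short ones are alpha_{2}. The associated Dynkin diagram is a chain of 2 nodes with a double edge at one end; the terminal node there is the unique short simple root (B_2), so the type is B_2 (the algebra so(5)).

B_2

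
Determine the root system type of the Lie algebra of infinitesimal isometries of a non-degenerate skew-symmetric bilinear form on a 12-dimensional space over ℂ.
C_6 (sp(12))

This is sp(12), which has dimension 12(12+1)/2 = 78 and rank 12/2 = 6. In the classification of classical Lie algebras, the symplectic algebra sp(2n) has type C_n; here n = 6, so the Dynkin diagram is a chain of 6 nodes with a double edge at one end; the terminal node there is the unique long simple root (C_6). Hence the type is C_6.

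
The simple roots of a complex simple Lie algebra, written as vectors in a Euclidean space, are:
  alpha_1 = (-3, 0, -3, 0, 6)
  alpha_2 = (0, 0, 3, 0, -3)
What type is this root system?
Compute the Cartan integers a_ij = 2(alpha_i, alpha_j)/(alpha_j, alpha_j); the resulting 2x2 Cartan matrix is
[[2, -3], [-1, 2]].
The roots have two lengths (squared-length ratio 3:1); the short ones are alpha_{2}. The associated Dynkin diagram is two nodes joined by a triple edge (G_2), so the type is G_2.

G_2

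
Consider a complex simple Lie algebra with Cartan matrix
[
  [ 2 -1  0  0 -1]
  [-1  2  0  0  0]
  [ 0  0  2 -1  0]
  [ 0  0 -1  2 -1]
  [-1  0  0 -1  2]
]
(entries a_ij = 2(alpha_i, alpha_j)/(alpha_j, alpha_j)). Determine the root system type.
The matrix has rank 5 with 2's on the diagonal. Reading the off-diagonal entries as Dynkin edges (a single edge where a_ij = a_ji = -1; a double or triple edge where a_ij * a_ji = 2 or 3), the diagram is a chain of 5 nodes with single edges (A_5). One simple-root ordering that puts it in standard form is (alpha_2, alpha_1, alpha_5, alpha_4, alpha_3). So the algebra is type A_5, i.e. sl(6).

type A_5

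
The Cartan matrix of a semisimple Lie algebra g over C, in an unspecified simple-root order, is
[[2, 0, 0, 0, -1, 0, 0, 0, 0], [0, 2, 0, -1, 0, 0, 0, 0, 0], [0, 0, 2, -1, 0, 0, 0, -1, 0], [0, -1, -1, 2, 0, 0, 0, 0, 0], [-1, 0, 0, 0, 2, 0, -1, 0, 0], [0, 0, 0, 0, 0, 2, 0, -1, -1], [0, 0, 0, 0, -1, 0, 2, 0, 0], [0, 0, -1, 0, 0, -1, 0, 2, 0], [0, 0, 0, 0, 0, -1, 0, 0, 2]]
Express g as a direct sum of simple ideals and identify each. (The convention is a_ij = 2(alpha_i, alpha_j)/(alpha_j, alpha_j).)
type A_3 ⊕ type A_6

The diagram associated to this matrix has two connected components: the simple roots {alpha_1, alpha_5, alpha_7} form a chain of 3 nodes with single edges (A_3), and {alpha_2, alpha_3, alpha_4, alpha_6, alpha_8, alpha_9} form a chain of 6 nodes with single edges (A_6). A semisimple Lie algebra decomposes uniquely as the direct sum of simple ideals, one per connected component of its Dynkin diagram, so g ≅ A_3 ⊕ A_6 (dimension 15 + 48 = 63).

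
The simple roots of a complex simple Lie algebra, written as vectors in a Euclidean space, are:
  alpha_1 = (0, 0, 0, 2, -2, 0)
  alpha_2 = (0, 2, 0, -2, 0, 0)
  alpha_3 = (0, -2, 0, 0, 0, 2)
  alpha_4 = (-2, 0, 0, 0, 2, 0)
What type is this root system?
Compute the Cartan integers a_ij = 2(alpha_i, alpha_j)/(alpha_j, alpha_j); the resulting 4x4 Cartan matrix is
[[2, -1, 0, -1], [-1, 2, -1, 0], [0, -1, 2, 0], [-1, 0, 0, 2]].
All simple roots have the same length, so the diagram is simply laced. The associated Dynkin diagram is a chain of 4 nodes with single edges (A_4), so the type is A_4 (the algebra sl(5)).

type A_4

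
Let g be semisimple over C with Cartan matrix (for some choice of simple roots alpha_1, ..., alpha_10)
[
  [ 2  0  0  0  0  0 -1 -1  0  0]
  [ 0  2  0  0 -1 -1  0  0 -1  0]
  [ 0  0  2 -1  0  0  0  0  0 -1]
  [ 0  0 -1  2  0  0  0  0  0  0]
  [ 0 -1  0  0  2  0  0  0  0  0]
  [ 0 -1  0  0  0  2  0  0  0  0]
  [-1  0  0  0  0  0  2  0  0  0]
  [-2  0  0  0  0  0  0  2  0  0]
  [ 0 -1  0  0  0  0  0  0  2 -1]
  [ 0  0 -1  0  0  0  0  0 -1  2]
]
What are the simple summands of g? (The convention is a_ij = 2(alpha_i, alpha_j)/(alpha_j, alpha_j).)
C3 + D7

The diagram associated to this matrix has two connected components: the simple roots {alpha_1, alpha_7, alpha_8} form a chain of 3 nodes with a double edge at one end; the terminal node there is the unique long simple root (C_3), and {alpha_2, alpha_3, alpha_4, alpha_5, alpha_6, alpha_9, alpha_10} form a chain of 5 nodes with a fork of two nodes at one end (D_7). A semisimple Lie algebra decomposes uniquely as the direct sum of simple ideals, one per connected component of its Dynkin diagram, so g ≅ C_3 ⊕ D_7 (dimension 21 + 91 = 112).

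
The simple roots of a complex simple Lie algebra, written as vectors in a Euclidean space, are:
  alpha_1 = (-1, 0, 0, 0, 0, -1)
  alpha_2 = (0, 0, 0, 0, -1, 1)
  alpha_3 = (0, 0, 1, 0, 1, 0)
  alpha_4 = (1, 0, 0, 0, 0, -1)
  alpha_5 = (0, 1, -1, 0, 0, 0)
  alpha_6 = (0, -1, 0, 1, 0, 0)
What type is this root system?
Compute the Cartan integers a_ij = 2(alpha_i, alpha_j)/(alpha_j, alpha_j); the resulting 6x6 Cartan matrix is
[[2, -1, 0, 0, 0, 0], [-1, 2, -1, -1, 0, 0], [0, -1, 2, 0, -1, 0], [0, -1, 0, 2, 0, 0], [0, 0, -1, 0, 2, -1], [0, 0, 0, 0, -1, 2]].
All simple roots have the same length, so the diagram is simply laced. The associated Dynkin diagram is a chain of 4 nodes with a fork of two nodes at one end (D_6), so the type is D_6 (the algebra so(12)).

D6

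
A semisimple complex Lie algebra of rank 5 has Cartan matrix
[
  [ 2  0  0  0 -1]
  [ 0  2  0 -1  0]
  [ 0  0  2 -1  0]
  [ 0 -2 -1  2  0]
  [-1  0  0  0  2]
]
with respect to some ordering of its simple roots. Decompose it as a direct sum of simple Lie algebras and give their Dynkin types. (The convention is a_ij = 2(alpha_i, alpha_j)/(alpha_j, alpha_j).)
The diagram associated to this matrix has two connected components: the simple roots {alpha_1, alpha_5} form a chain of 2 nodes with single edges (A_2), and {alpha_2, alpha_3, alpha_4} form a chain of 3 nodes with a double edge at one end; the terminal node there is the unique short simple root (B_3). A semisimple Lie algebra decomposes uniquely as the direct sum of simple ideals, one per connected component of its Dynkin diagram, so g ≅ A_2 ⊕ B_3 (dimension 8 + 21 = 29).

A_2 + B_3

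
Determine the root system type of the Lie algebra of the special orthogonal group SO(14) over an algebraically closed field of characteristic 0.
D_7 (so(14))

This is so(14) with 14 even, which has dimension 14(14-1)/2 = 91 and rank 14/2 = 7. In the classification of classical Lie algebras, the orthogonal algebra so(2n) in an even number of variables has type D_n; here n = 7, so the Dynkin diagram is a chain of 5 nodes with a fork of two nodes at one end (D_7). Hence the type is D_7.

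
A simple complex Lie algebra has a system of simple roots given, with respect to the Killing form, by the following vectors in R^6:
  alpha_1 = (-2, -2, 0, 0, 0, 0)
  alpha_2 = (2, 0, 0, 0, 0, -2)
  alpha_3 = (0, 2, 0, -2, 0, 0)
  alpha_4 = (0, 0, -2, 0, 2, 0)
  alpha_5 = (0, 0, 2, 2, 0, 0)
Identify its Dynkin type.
A_5 (sl(6))

Compute the Cartan integers a_ij = 2(alpha_i, alpha_j)/(alpha_j, alpha_j); the resulting 5x5 Cartan matrix is
[[2, -1, -1, 0, 0], [-1, 2, 0, 0, 0], [-1, 0, 2, 0, -1], [0, 0, 0, 2, -1], [0, 0, -1, -1, 2]].
All simple roots have the same length, so the diagram is simply laced. The associated Dynkin diagram is a chain of 5 nodes with single edges (A_5), so the type is A_5 (the algebra sl(6)).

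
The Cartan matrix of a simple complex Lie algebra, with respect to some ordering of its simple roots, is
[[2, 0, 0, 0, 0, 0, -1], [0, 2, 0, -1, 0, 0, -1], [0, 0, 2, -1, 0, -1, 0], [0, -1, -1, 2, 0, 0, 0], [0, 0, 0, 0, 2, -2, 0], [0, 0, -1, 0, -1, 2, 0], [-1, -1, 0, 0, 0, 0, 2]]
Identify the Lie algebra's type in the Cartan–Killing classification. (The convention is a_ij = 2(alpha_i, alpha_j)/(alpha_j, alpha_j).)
type C_7

The matrix has rank 7 with 2's on the diagonal. Reading the off-diagonal entries as Dynkin edges (a single edge where a_ij = a_ji = -1; a double or triple edge where a_ij * a_ji = 2 or 3), the diagram is a chain of 7 nodes with a double edge at one end; the terminal node there is the unique long simple root (C_7). One simple-root ordering that puts it in standard form is (alpha_1, alpha_7, alpha_2, alpha_4, alpha_3, alpha_6, alpha_5). So the algebra is type C_7, i.e. sp(14).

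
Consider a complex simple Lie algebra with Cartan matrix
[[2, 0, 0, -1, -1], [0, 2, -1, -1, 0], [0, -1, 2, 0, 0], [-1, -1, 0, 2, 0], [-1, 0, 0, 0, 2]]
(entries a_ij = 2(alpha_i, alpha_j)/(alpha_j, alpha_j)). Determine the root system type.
type A_5

The matrix has rank 5 with 2's on the diagonal. Reading the off-diagonal entries as Dynkin edges (a single edge where a_ij = a_ji = -1; a double or triple edge where a_ij * a_ji = 2 or 3), the diagram is a chain of 5 nodes with single edges (A_5). One simple-root ordering that puts it in standard form is (alpha_3, alpha_2, alpha_4, alpha_1, alpha_5). So the algebra is type A_5, i.e. sl(6).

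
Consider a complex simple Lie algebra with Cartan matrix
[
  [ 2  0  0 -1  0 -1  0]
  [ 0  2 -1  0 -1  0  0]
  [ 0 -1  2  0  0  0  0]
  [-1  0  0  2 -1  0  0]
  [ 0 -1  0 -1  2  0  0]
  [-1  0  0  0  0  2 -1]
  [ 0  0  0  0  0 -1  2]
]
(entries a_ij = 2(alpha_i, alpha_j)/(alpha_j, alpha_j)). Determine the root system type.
A7

The matrix has rank 7 with 2's on the diagonal. Reading the off-diagonal entries as Dynkin edges (a single edge where a_ij = a_ji = -1; a double or triple edge where a_ij * a_ji = 2 or 3), the diagram is a chain of 7 nodes with single edges (A_7). One simple-root ordering that puts it in standard form is (alpha_7, alpha_6, alpha_1, alpha_4, alpha_5, alpha_2, alpha_3). So the algebra is type A_7, i.e. sl(8).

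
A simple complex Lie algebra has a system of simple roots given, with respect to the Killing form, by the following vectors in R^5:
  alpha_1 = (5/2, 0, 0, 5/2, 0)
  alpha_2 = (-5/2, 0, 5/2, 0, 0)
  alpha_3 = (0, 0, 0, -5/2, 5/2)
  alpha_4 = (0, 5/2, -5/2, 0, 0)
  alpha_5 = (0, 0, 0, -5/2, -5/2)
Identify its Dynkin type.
Compute the Cartan integers a_ij = 2(alpha_i, alpha_j)/(alpha_j, alpha_j); the resulting 5x5 Cartan matrix is
[[2, -1, -1, 0, -1], [-1, 2, 0, -1, 0], [-1, 0, 2, 0, 0], [0, -1, 0, 2, 0], [-1, 0, 0, 0, 2]].
All simple roots have the same length, so the diagram is simply laced. The associated Dynkin diagram is a chain of 3 nodes with a fork of two nodes at one end (D_5), so the type is D_5 (the algebra so(10)).

D_5 (so(10))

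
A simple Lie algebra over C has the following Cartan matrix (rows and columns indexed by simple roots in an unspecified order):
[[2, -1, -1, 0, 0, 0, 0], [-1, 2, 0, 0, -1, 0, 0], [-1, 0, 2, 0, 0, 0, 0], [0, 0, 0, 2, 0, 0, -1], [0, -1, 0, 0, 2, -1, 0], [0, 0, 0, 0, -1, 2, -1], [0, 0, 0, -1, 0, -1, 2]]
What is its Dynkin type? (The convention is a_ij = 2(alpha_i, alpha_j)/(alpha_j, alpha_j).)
type A_7

The matrix has rank 7 with 2's on the diagonal. Reading the off-diagonal entries as Dynkin edges (a single edge where a_ij = a_ji = -1; a double or triple edge where a_ij * a_ji = 2 or 3), the diagram is a chain of 7 nodes with single edges (A_7). One simple-root ordering that puts it in standard form is (alpha_3, alpha_1, alpha_2, alpha_5, alpha_6, alpha_7, alpha_4). So the algebra is type A_7, i.e. sl(8).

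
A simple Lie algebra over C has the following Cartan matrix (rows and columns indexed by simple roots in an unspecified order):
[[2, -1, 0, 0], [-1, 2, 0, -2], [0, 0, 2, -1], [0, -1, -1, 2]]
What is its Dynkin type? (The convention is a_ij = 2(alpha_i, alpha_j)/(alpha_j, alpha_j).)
F4

The matrix has rank 4 with 2's on the diagonal. Reading the off-diagonal entries as Dynkin edges (a single edge where a_ij = a_ji = -1; a double or triple edge where a_ij * a_ji = 2 or 3), the diagram is a chain of 4 nodes with a double edge between the middle two (F_4). One simple-root ordering that puts it in standard form is (alpha_1, alpha_2, alpha_4, alpha_3). So the algebra is type F_4.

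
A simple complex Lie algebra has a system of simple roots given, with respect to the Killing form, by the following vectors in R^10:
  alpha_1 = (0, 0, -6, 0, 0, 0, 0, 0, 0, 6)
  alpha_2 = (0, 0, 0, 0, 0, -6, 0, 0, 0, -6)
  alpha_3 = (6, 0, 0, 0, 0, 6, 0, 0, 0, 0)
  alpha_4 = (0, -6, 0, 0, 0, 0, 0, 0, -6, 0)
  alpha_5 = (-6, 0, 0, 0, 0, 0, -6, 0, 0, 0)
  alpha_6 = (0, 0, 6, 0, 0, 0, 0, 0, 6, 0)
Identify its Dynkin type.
Compute the Cartan integers a_ij = 2(alpha_i, alpha_j)/(alpha_j, alpha_j); the resulting 6x6 Cartan matrix is
[[2, -1, 0, 0, 0, -1], [-1, 2, -1, 0, 0, 0], [0, -1, 2, 0, -1, 0], [0, 0, 0, 2, 0, -1], [0, 0, -1, 0, 2, 0], [-1, 0, 0, -1, 0, 2]].
All simple roots have the same length, so the diagram is simply laced. The associated Dynkin diagram is a chain of 6 nodes with single edges (A_6), so the type is A_6 (the algebra sl(7)).

A_6 (sl(7))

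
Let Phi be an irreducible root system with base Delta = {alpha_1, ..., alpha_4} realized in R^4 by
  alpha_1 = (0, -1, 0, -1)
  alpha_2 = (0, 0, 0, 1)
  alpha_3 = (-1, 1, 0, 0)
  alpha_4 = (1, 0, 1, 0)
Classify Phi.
Compute the Cartan integers a_ij = 2(alpha_i, alpha_j)/(alpha_j, alpha_j); the resulting 4x4 Cartan matrix is
[[2, -2, -1, 0], [-1, 2, 0, 0], [-1, 0, 2, -1], [0, 0, -1, 2]].
The roots have two lengths (squared-length ratio 2:1); the short ones are alpha_{2}. The associated Dynkin diagram is a chain of 4 nodes with a double edge at one end; the terminal node there is the unique short simple root (B_4), so the type is B_4 (the algebra so(9)).

B_4 (so(9))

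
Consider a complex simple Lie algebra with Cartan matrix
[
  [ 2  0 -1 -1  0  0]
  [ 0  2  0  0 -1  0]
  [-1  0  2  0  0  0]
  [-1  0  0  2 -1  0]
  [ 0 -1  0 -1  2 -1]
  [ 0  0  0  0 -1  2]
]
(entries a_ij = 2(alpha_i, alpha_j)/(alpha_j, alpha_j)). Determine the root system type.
The matrix has rank 6 with 2's on the diagonal. Reading the off-diagonal entries as Dynkin edges (a single edge where a_ij = a_ji = -1; a double or triple edge where a_ij * a_ji = 2 or 3), the diagram is a chain of 4 nodes with a fork of two nodes at one end (D_6). One simple-root ordering that puts it in standard form is (alpha_3, alpha_1, alpha_4, alpha_5, alpha_2, alpha_6). So the algebra is type D_6, i.e. so(12).

D_6 (so(12))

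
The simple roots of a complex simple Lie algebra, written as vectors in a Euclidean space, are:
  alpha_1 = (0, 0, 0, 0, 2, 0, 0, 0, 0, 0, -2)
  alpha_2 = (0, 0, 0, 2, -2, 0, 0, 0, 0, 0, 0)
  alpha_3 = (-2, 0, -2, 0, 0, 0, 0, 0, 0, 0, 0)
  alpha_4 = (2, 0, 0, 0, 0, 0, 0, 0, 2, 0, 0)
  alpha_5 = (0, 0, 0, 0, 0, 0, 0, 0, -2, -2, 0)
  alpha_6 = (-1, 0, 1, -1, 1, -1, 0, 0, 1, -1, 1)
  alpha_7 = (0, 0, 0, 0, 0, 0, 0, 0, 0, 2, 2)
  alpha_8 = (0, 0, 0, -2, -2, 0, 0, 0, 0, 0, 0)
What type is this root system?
Compute the Cartan integers a_ij = 2(alpha_i, alpha_j)/(alpha_j, alpha_j); the resulting 8x8 Cartan matrix is
[[2, -1, 0, 0, 0, 0, -1, -1], [-1, 2, 0, 0, 0, -1, 0, 0], [0, 0, 2, -1, 0, 0, 0, 0], [0, 0, -1, 2, -1, 0, 0, 0], [0, 0, 0, -1, 2, 0, -1, 0], [0, -1, 0, 0, 0, 2, 0, 0], [-1, 0, 0, 0, -1, 0, 2, 0], [-1, 0, 0, 0, 0, 0, 0, 2]].
All simple roots have the same length, so the diagram is simply laced. The associated Dynkin diagram is a chain of 7 nodes with one extra node attached to the third node from one end (E_8), so the type is E_8.

E_8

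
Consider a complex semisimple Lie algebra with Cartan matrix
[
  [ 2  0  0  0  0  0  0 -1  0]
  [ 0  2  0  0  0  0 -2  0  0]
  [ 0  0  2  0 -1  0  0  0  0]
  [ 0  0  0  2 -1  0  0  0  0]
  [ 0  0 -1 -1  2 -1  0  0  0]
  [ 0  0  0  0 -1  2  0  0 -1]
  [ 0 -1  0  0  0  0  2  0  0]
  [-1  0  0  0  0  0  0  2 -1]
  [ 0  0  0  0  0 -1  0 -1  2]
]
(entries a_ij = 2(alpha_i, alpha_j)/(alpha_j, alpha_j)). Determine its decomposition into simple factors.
B_2 + D_7

The diagram associated to this matrix has two connected components: the simple roots {alpha_2, alpha_7} form a chain of 2 nodes with a double edge at one end; the terminal node there is the unique short simple root (B_2), and {alpha_1, alpha_3, alpha_4, alpha_5, alpha_6, alpha_8, alpha_9} form a chain of 5 nodes with a fork of two nodes at one end (D_7). A semisimple Lie algebra decomposes uniquely as the direct sum of simple ideals, one per connected component of its Dynkin diagram, so g ≅ B_2 ⊕ D_7 (dimension 10 + 91 = 101).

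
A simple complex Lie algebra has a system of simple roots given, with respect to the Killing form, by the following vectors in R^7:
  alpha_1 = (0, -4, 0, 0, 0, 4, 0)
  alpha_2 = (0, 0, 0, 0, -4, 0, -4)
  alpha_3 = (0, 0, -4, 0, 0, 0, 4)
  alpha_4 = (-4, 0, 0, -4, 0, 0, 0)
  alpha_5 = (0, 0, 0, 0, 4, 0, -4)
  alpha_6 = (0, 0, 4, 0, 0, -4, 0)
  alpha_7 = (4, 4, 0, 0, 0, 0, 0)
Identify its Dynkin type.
Compute the Cartan integers a_ij = 2(alpha_i, alpha_j)/(alpha_j, alpha_j); the resulting 7x7 Cartan matrix is
[[2, 0, 0, 0, 0, -1, -1], [0, 2, -1, 0, 0, 0, 0], [0, -1, 2, 0, -1, -1, 0], [0, 0, 0, 2, 0, 0, -1], [0, 0, -1, 0, 2, 0, 0], [-1, 0, -1, 0, 0, 2, 0], [-1, 0, 0, -1, 0, 0, 2]].
All simple roots have the same length, so the diagram is simply laced. The associated Dynkin diagram is a chain of 5 nodes with a fork of two nodes at one end (D_7), so the type is D_7 (the algebra so(14)).

D_7 (so(14))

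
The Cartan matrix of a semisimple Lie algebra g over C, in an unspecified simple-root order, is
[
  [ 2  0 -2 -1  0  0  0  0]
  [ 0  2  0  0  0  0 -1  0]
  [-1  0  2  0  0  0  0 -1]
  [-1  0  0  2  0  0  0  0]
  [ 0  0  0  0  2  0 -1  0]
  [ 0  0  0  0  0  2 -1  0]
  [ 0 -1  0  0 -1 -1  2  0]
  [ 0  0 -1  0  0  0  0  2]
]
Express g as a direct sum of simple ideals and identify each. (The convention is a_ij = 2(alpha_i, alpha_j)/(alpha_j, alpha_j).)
The diagram associated to this matrix has two connected components: the simple roots {alpha_2, alpha_5, alpha_6, alpha_7} form a chain of 2 nodes with a fork of two nodes at one end (D_4), and {alpha_1, alpha_3, alpha_4, alpha_8} form a chain of 4 nodes with a double edge between the middle two (F_4). A semisimple Lie algebra decomposes uniquely as the direct sum of simple ideals, one per connected component of its Dynkin diagram, so g ≅ D_4 ⊕ F_4 (dimension 28 + 52 = 80).

D4 ⊕ F4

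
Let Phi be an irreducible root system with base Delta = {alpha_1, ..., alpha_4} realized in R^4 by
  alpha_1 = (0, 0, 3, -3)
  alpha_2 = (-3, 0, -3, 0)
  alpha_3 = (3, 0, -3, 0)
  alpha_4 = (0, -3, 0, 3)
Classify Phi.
D4

Compute the Cartan integers a_ij = 2(alpha_i, alpha_j)/(alpha_j, alpha_j); the resulting 4x4 Cartan matrix is
[[2, -1, -1, -1], [-1, 2, 0, 0], [-1, 0, 2, 0], [-1, 0, 0, 2]].
All simple roots have the same length, so the diagram is simply laced. The associated Dynkin diagram is a chain of 2 nodes with a fork of two nodes at one end (D_4), so the type is D_4 (the algebra so(8)).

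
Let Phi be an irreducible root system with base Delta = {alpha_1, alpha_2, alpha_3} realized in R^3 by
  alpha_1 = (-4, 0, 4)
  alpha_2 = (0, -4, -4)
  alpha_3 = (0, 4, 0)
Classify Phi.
B_3

Compute the Cartan integers a_ij = 2(alpha_i, alpha_j)/(alpha_j, alpha_j); the resulting 3x3 Cartan matrix is
[[2, -1, 0], [-1, 2, -2], [0, -1, 2]].
The roots have two lengths (squared-length ratio 2:1); the short ones are alpha_{3}. The associated Dynkin diagram is a chain of 3 nodes with a double edge at one end; the terminal node there is the unique short simple root (B_3), so the type is B_3 (the algebra so(7)).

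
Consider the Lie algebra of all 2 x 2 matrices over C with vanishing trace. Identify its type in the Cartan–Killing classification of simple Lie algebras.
type A_1

This is sl(2), which has dimension 2^2 - 1 = 3 and rank 2 - 1 = 1 (a Cartan subalgebra is the diagonal traceless matrices). In the classification of classical Lie algebras, the special linear algebra sl(n+1) has type A_n; here n = 1, so the Dynkin diagram is a chain of 1 nodes with single edges (A_1). Hence the type is A_1.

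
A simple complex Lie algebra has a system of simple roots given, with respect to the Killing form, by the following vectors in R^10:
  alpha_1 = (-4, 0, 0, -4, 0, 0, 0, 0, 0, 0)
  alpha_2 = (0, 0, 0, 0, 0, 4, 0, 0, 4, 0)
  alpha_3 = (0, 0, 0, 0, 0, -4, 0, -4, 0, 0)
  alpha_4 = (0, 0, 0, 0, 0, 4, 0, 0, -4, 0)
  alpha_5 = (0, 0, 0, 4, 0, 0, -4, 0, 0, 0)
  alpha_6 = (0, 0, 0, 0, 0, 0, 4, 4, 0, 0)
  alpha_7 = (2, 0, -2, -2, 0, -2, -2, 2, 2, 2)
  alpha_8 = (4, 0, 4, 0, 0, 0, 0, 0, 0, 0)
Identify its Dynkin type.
E8

Compute the Cartan integers a_ij = 2(alpha_i, alpha_j)/(alpha_j, alpha_j); the resulting 8x8 Cartan matrix is
[[2, 0, 0, 0, -1, 0, 0, -1], [0, 2, -1, 0, 0, 0, 0, 0], [0, -1, 2, -1, 0, -1, 0, 0], [0, 0, -1, 2, 0, 0, -1, 0], [-1, 0, 0, 0, 2, -1, 0, 0], [0, 0, -1, 0, -1, 2, 0, 0], [0, 0, 0, -1, 0, 0, 2, 0], [-1, 0, 0, 0, 0, 0, 0, 2]].
All simple roots have the same length, so the diagram is simply laced. The associated Dynkin diagram is a chain of 7 nodes with one extra node attached to the third node from one end (E_8), so the type is E_8.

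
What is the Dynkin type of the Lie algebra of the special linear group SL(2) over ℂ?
This is sl(2), which has dimension 2^2 - 1 = 3 and rank 2 - 1 = 1 (a Cartan subalgebra is the diagonal traceless matrices). In the classification of classical Lie algebras, the special linear algebra sl(n+1) has type A_n; here n = 1, so the Dynkin diagram is a chain of 1 nodes with single edges (A_1). Hence the type is A_1.

A_1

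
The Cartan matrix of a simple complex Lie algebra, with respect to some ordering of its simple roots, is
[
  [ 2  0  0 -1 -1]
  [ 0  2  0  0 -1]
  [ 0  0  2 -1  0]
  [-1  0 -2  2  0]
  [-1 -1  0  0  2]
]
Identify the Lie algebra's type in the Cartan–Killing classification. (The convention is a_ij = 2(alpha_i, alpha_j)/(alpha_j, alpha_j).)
B5

The matrix has rank 5 with 2's on the diagonal. Reading the off-diagonal entries as Dynkin edges (a single edge where a_ij = a_ji = -1; a double or triple edge where a_ij * a_ji = 2 or 3), the diagram is a chain of 5 nodes with a double edge at one end; the terminal node there is the unique short simple root (B_5). One simple-root ordering that puts it in standard form is (alpha_2, alpha_5, alpha_1, alpha_4, alpha_3). So the algebra is type B_5, i.e. so(11).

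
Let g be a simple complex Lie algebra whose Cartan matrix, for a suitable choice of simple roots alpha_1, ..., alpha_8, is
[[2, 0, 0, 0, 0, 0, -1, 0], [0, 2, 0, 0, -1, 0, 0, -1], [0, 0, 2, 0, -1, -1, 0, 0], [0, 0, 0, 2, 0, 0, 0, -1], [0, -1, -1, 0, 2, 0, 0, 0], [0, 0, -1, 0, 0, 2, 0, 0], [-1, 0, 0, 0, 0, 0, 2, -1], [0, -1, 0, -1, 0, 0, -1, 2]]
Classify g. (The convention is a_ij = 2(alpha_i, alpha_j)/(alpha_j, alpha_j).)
The matrix has rank 8 with 2's on the diagonal. Reading the off-diagonal entries as Dynkin edges (a single edge where a_ij = a_ji = -1; a double or triple edge where a_ij * a_ji = 2 or 3), the diagram is a chain of 7 nodes with one extra node attached to the third node from one end (E_8). One simple-root ordering that puts it in standard form is (alpha_1, alpha_4, alpha_7, alpha_8, alpha_2, alpha_5, alpha_3, alpha_6). So the algebra is type E_8.

type E_8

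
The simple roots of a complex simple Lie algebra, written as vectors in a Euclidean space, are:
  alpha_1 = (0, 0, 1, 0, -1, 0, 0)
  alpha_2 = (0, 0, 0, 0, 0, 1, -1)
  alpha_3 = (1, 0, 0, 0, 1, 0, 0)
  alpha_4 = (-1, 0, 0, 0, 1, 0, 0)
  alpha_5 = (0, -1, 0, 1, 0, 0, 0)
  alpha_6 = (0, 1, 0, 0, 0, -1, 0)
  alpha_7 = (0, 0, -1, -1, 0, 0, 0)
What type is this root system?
Compute the Cartan integers a_ij = 2(alpha_i, alpha_j)/(alpha_j, alpha_j); the resulting 7x7 Cartan matrix is
[[2, 0, -1, -1, 0, 0, -1], [0, 2, 0, 0, 0, -1, 0], [-1, 0, 2, 0, 0, 0, 0], [-1, 0, 0, 2, 0, 0, 0], [0, 0, 0, 0, 2, -1, -1], [0, -1, 0, 0, -1, 2, 0], [-1, 0, 0, 0, -1, 0, 2]].
All simple roots have the same length, so the diagram is simply laced. The associated Dynkin diagram is a chain of 5 nodes with a fork of two nodes at one end (D_7), so the type is D_7 (the algebra so(14)).

type D_7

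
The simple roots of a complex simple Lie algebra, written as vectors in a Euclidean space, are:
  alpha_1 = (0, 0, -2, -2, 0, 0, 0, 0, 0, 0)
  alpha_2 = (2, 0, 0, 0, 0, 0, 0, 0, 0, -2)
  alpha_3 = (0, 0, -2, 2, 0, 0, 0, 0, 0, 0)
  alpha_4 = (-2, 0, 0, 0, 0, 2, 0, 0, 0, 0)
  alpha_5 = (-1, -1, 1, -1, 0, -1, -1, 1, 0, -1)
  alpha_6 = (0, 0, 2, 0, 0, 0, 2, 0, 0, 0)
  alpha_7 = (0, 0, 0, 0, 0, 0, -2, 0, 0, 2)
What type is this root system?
Compute the Cartan integers a_ij = 2(alpha_i, alpha_j)/(alpha_j, alpha_j); the resulting 7x7 Cartan matrix is
[[2, 0, 0, 0, 0, -1, 0], [0, 2, 0, -1, 0, 0, -1], [0, 0, 2, 0, -1, -1, 0], [0, -1, 0, 2, 0, 0, 0], [0, 0, -1, 0, 2, 0, 0], [-1, 0, -1, 0, 0, 2, -1], [0, -1, 0, 0, 0, -1, 2]].
All simple roots have the same length, so the diagram is simply laced. The associated Dynkin diagram is a chain of 6 nodes with one extra node attached to the third node from one end (E_7), so the type is E_7.

E_7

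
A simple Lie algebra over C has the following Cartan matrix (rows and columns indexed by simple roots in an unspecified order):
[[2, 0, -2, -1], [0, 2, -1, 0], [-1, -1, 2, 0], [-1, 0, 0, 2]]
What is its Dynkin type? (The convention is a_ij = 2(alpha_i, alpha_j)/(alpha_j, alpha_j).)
F4

The matrix has rank 4 with 2's on the diagonal. Reading the off-diagonal entries as Dynkin edges (a single edge where a_ij = a_ji = -1; a double or triple edge where a_ij * a_ji = 2 or 3), the diagram is a chain of 4 nodes with a double edge between the middle two (F_4). One simple-root ordering that puts it in standard form is (alpha_4, alpha_1, alpha_3, alpha_2). So the algebra is type F_4.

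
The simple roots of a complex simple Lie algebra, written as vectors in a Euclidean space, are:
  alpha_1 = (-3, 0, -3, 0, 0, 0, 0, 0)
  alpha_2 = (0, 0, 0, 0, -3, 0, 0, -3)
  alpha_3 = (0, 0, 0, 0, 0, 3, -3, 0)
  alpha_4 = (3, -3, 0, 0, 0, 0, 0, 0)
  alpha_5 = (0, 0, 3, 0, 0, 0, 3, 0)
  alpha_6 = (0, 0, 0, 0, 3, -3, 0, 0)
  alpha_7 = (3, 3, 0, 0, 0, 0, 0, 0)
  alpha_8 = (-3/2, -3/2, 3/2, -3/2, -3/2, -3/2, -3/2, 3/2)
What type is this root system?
E_8

Compute the Cartan integers a_ij = 2(alpha_i, alpha_j)/(alpha_j, alpha_j); the resulting 8x8 Cartan matrix is
[[2, 0, 0, -1, -1, 0, -1, 0], [0, 2, 0, 0, 0, -1, 0, 0], [0, 0, 2, 0, -1, -1, 0, 0], [-1, 0, 0, 2, 0, 0, 0, 0], [-1, 0, -1, 0, 2, 0, 0, 0], [0, -1, -1, 0, 0, 2, 0, 0], [-1, 0, 0, 0, 0, 0, 2, -1], [0, 0, 0, 0, 0, 0, -1, 2]].
All simple roots have the same length, so the diagram is simply laced. The associated Dynkin diagram is a chain of 7 nodes with one extra node attached to the third node from one end (E_8), so the type is E_8.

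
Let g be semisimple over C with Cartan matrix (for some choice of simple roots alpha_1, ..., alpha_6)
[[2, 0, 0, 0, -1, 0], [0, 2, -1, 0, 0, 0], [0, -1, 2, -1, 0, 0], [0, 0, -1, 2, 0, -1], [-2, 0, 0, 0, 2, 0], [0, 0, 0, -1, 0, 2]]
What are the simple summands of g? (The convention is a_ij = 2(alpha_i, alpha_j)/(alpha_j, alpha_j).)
A_4 + B_2

The diagram associated to this matrix has two connected components: the simple roots {alpha_2, alpha_3, alpha_4, alpha_6} form a chain of 4 nodes with single edges (A_4), and {alpha_1, alpha_5} form a chain of 2 nodes with a double edge at one end; the terminal node there is the unique short simple root (B_2). A semisimple Lie algebra decomposes uniquely as the direct sum of simple ideals, one per connected component of its Dynkin diagram, so g ≅ A_4 ⊕ B_2 (dimension 24 + 10 = 34).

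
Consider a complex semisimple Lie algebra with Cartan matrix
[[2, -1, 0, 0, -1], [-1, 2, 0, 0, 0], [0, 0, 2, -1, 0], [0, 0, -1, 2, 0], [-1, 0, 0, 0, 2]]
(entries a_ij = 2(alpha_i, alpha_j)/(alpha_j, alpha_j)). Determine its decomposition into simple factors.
The diagram associated to this matrix has two connected components: the simple roots {alpha_3, alpha_4} form a chain of 2 nodes with single edges (A_2), and {alpha_1, alpha_2, alpha_5} form a chain of 3 nodes with single edges (A_3). A semisimple Lie algebra decomposes uniquely as the direct sum of simple ideals, one per connected component of its Dynkin diagram, so g ≅ A_2 ⊕ A_3 (dimension 8 + 15 = 23).

type A_2 + type A_3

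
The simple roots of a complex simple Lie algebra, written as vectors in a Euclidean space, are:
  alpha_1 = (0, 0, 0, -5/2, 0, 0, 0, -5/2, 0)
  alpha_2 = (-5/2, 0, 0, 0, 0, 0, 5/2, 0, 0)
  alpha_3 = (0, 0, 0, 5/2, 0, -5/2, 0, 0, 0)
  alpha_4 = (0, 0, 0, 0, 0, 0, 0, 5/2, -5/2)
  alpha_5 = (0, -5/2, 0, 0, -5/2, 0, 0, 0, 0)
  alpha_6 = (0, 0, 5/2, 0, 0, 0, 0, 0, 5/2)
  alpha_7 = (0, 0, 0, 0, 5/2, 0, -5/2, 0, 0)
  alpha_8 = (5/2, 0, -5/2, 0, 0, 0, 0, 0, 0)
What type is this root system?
A_8

Compute the Cartan integers a_ij = 2(alpha_i, alpha_j)/(alpha_j, alpha_j); the resulting 8x8 Cartan matrix is
[[2, 0, -1, -1, 0, 0, 0, 0], [0, 2, 0, 0, 0, 0, -1, -1], [-1, 0, 2, 0, 0, 0, 0, 0], [-1, 0, 0, 2, 0, -1, 0, 0], [0, 0, 0, 0, 2, 0, -1, 0], [0, 0, 0, -1, 0, 2, 0, -1], [0, -1, 0, 0, -1, 0, 2, 0], [0, -1, 0, 0, 0, -1, 0, 2]].
All simple roots have the same length, so the diagram is simply laced. The associated Dynkin diagram is a chain of 8 nodes with single edges (A_8), so the type is A_8 (the algebra sl(9)).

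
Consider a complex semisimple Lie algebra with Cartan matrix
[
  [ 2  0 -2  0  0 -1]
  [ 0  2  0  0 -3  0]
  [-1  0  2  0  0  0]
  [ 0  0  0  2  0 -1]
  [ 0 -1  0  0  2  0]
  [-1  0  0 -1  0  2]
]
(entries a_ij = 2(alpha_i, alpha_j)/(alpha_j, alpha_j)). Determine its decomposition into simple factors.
The diagram associated to this matrix has two connected components: the simple roots {alpha_1, alpha_3, alpha_4, alpha_6} form a chain of 4 nodes with a double edge at one end; the terminal node there is the unique short simple root (B_4), and {alpha_2, alpha_5} form two nodes joined by a triple edge (G_2). A semisimple Lie algebra decomposes uniquely as the direct sum of simple ideals, one per connected component of its Dynkin diagram, so g ≅ B_4 ⊕ G_2 (dimension 36 + 14 = 50).

B_4 ⊕ G_2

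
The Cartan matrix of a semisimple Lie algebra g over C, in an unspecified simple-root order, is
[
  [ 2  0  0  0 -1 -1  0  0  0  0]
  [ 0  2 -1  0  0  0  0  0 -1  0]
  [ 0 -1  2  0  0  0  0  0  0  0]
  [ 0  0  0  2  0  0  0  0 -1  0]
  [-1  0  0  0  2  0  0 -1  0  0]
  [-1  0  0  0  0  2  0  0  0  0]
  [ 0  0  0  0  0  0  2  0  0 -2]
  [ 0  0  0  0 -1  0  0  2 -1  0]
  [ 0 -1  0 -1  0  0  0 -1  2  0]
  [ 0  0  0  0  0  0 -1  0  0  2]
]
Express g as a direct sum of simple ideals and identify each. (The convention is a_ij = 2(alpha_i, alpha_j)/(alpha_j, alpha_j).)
B_2 ⊕ E_8

The diagram associated to this matrix has two connected components: the simple roots {alpha_7, alpha_10} form a chain of 2 nodes with a double edge at one end; the terminal node there is the unique short simple root (B_2), and {alpha_1, alpha_2, alpha_3, alpha_4, alpha_5, alpha_6, alpha_8, alpha_9} form a chain of 7 nodes with one extra node attached to the third node from one end (E_8). A semisimple Lie algebra decomposes uniquely as the direct sum of simple ideals, one per connected component of its Dynkin diagram, so g ≅ B_2 ⊕ E_8 (dimension 10 + 248 = 258).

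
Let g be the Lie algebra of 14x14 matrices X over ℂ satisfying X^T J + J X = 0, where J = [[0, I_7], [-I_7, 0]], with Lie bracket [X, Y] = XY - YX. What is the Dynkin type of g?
This is sp(14), which has dimension 14(14+1)/2 = 105 and rank 14/2 = 7. In the classification of classical Lie algebras, the symplectic algebra sp(2n) has type C_n; here n = 7, so the Dynkin diagram is a chain of 7 nodes with a double edge at one end; the terminal node there is the unique long simple root (C_7). Hence the type is C_7.

type C_7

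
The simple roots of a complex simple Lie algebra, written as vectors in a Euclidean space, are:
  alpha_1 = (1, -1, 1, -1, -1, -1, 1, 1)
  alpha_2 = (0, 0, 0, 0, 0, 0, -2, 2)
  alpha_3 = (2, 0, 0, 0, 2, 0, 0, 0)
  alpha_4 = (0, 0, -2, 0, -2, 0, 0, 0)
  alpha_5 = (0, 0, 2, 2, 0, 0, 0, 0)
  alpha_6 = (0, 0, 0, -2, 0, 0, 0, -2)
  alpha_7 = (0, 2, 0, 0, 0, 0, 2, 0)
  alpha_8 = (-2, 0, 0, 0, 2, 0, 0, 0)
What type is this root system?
E8

Compute the Cartan integers a_ij = 2(alpha_i, alpha_j)/(alpha_j, alpha_j); the resulting 8x8 Cartan matrix is
[[2, 0, 0, 0, 0, 0, 0, -1], [0, 2, 0, 0, 0, -1, -1, 0], [0, 0, 2, -1, 0, 0, 0, 0], [0, 0, -1, 2, -1, 0, 0, -1], [0, 0, 0, -1, 2, -1, 0, 0], [0, -1, 0, 0, -1, 2, 0, 0], [0, -1, 0, 0, 0, 0, 2, 0], [-1, 0, 0, -1, 0, 0, 0, 2]].
All simple roots have the same length, so the diagram is simply laced. The associated Dynkin diagram is a chain of 7 nodes with one extra node attached to the third node from one end (E_8), so the type is E_8.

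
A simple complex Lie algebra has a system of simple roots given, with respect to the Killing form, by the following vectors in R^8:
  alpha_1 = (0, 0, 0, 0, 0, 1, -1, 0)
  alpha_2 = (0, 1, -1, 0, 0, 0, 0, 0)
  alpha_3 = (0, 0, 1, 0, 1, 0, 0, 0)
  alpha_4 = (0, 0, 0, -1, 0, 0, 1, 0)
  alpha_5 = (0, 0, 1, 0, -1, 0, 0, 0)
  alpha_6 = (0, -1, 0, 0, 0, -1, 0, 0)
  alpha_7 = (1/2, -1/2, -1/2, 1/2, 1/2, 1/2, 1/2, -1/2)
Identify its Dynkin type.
type E_7

Compute the Cartan integers a_ij = 2(alpha_i, alpha_j)/(alpha_j, alpha_j); the resulting 7x7 Cartan matrix is
[[2, 0, 0, -1, 0, -1, 0], [0, 2, -1, 0, -1, -1, 0], [0, -1, 2, 0, 0, 0, 0], [-1, 0, 0, 2, 0, 0, 0], [0, -1, 0, 0, 2, 0, -1], [-1, -1, 0, 0, 0, 2, 0], [0, 0, 0, 0, -1, 0, 2]].
All simple roots have the same length, so the diagram is simply laced. The associated Dynkin diagram is a chain of 6 nodes with one extra node attached to the third node from one end (E_7), so the type is E_7.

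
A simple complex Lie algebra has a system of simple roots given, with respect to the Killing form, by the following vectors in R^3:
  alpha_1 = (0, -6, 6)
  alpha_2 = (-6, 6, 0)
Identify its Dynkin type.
A_2

Compute the Cartan integers a_ij = 2(alpha_i, alpha_j)/(alpha_j, alpha_j); the resulting 2x2 Cartan matrix is
[[2, -1], [-1, 2]].
All simple roots have the same length, so the diagram is simply laced. The associated Dynkin diagram is a chain of 2 nodes with single edges (A_2), so the type is A_2 (the algebra sl(3)).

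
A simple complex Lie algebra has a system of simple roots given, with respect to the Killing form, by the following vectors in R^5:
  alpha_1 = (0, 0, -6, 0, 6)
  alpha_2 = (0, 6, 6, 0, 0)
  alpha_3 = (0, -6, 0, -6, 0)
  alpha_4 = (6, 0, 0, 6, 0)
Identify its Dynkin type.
A_4

Compute the Cartan integers a_ij = 2(alpha_i, alpha_j)/(alpha_j, alpha_j); the resulting 4x4 Cartan matrix is
[[2, -1, 0, 0], [-1, 2, -1, 0], [0, -1, 2, -1], [0, 0, -1, 2]].
All simple roots have the same length, so the diagram is simply laced. The associated Dynkin diagram is a chain of 4 nodes with single edges (A_4), so the type is A_4 (the algebra sl(5)).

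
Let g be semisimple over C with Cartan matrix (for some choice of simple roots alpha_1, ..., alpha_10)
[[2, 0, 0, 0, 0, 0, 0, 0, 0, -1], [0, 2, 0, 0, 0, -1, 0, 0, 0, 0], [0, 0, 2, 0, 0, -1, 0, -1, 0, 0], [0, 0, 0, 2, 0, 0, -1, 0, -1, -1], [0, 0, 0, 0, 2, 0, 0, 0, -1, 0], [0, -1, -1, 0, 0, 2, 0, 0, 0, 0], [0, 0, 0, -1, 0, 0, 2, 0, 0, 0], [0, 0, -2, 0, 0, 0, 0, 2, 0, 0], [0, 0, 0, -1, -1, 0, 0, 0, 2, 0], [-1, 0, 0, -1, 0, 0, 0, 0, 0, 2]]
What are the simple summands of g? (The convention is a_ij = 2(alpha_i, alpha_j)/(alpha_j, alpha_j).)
type C_4 ⊕ type E_6

The diagram associated to this matrix has two connected components: the simple roots {alpha_2, alpha_3, alpha_6, alpha_8} form a chain of 4 nodes with a double edge at one end; the terminal node there is the unique long simple root (C_4), and {alpha_1, alpha_4, alpha_5, alpha_7, alpha_9, alpha_10} form a chain of 5 nodes with one extra node attached to the third node from one end (E_6). A semisimple Lie algebra decomposes uniquely as the direct sum of simple ideals, one per connected component of its Dynkin diagram, so g ≅ C_4 ⊕ E_6 (dimension 36 + 78 = 114).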